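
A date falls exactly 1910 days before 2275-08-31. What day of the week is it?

Aug 31, 2275 is a Tuesday.
1910 mod 7 = 6, so 1910 days before a Tuesday is Tuesday − 6 = Wednesday.

Wednesday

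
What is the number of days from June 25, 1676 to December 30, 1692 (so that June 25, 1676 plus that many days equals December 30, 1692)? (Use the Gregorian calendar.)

6032

Jun 25, 1676 → Jun 25, 1677: 365 days.
Jun 25, 1677 → Jun 25, 1678: 365 days.
Jun 25, 1678 → Jun 25, 1679: 365 days.
Jun 25, 1679 → Jun 25, 1680: 366 days (Feb 29, 1680 is in that span).
Jun 25, 1680 → Jun 25, 1681: 365 days.
Jun 25, 1681 → Jun 25, 1682: 365 days.
Jun 25, 1682 → Jun 25, 1683: 365 days.
Jun 25, 1683 → Jun 25, 1684: 366 days (Feb 29, 1684 is in that span).
Jun 25, 1684 → Jun 25, 1685: 365 days.
Jun 25, 1685 → Jun 25, 1686: 365 days.
Jun 25, 1686 → Jun 25, 1687: 365 days.
Jun 25, 1687 → Jun 25, 1688: 366 days (Feb 29, 1688 is in that span).
Jun 25, 1688 → Jun 25, 1689: 365 days.
Jun 25, 1689 → Jun 25, 1690: 365 days.
Jun 25, 1690 → Jun 25, 1691: 365 days.
Jun 25, 1691 → Jun 25, 1692: 366 days (Feb 29, 1692 is in that span).
Jun 25, 1692 → Jul 25, 1692: 30 days (June has 30).
Jul 25, 1692 → Aug 25, 1692: 31 days (July has 31).
Aug 25, 1692 → Sep 25, 1692: 31 days (August has 31).
Sep 25, 1692 → Oct 25, 1692: 30 days (September has 30).
Oct 25, 1692 → Nov 25, 1692: 31 days (October has 31).
Nov 25, 1692 → Dec 25, 1692: 30 days (November has 30).
Dec 25, 1692 → Dec 30, 1692: 5 days.
Total: 6032 days.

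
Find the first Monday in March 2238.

March 1, 2238 is a Thursday.
The first Monday is therefore March 5 (4 days later).

March 5, 2238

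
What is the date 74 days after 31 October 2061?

January 13, 2062

Oct has 31 days: +1 → Nov 1, 2061 (73 left).
Nov has 30 days: +30 → Dec 1, 2061 (43 left).
Dec has 31 days: +31 → Jan 1, 2062 (12 left).
+12 → Jan 13, 2062.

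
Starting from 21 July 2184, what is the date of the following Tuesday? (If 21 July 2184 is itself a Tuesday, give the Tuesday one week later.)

Jul 21, 2184 is a Wednesday.
From Wednesday to the next Tuesday is 6 days.
Jul 21, 2184 + 6 = Jul 27, 2184.

July 27, 2184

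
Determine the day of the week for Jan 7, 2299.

Saturday

Doomsday rule: the anchor day for the 2200s is Friday. For year 99: 99÷12 = 8 r 3, and 3÷4 = 0, so 8+3+0 = 11.
Friday + 11 ≡ Tuesday — that's 2299's doomsday.
In January the doomsday date is Jan 3 (2299 is not a leap year).
Jan 7 is 4 days after Jan 3; 4 mod 7 = 4, so Tuesday + 4 = Saturday.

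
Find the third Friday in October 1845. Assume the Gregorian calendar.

October 1, 1845 is a Wednesday.
The first Friday is therefore October 3 (2 days later).
The third Friday is 3 + 2×7 = October 17.

October 17, 1845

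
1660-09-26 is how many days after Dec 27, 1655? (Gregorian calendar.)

Dec 27, 1655 → Dec 27, 1656: 366 days (Feb 29, 1656 is in that span).
Dec 27, 1656 → Dec 27, 1657: 365 days.
Dec 27, 1657 → Dec 27, 1658: 365 days.
Dec 27, 1658 → Dec 27, 1659: 365 days.
Dec 27, 1659 → Jan 27, 1660: 31 days (December has 31).
Jan 27, 1660 → Feb 27, 1660: 31 days (January has 31).
Feb 27, 1660 → Mar 27, 1660: 29 days (February has 29).
Mar 27, 1660 → Apr 27, 1660: 31 days (March has 31).
Apr 27, 1660 → May 27, 1660: 30 days (April has 30).
May 27, 1660 → Jun 27, 1660: 31 days (May has 31).
Jun 27, 1660 → Jul 27, 1660: 30 days (June has 30).
Jul 27, 1660 → Aug 27, 1660: 31 days (July has 31).
Aug 27, 1660 → Sep 26, 1660: 30 days.
Total: 1735 days.

1735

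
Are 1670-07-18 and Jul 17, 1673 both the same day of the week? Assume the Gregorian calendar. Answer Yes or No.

From Jul 18, 1670 to Jul 17, 1673 is 1095 days.
1095 mod 7 = 3, so they are different weekdays.
(Jul 18, 1670 is a Friday; Jul 17, 1673 is a Monday.)

No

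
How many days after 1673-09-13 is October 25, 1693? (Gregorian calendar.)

7347

Sep 13, 1673 → Sep 13, 1674: 365 days.
Sep 13, 1674 → Sep 13, 1675: 365 days.
Sep 13, 1675 → Sep 13, 1676: 366 days (Feb 29, 1676 is in that span).
Sep 13, 1676 → Sep 13, 1677: 365 days.
Sep 13, 1677 → Sep 13, 1678: 365 days.
Sep 13, 1678 → Sep 13, 1679: 365 days.
Sep 13, 1679 → Sep 13, 1680: 366 days (Feb 29, 1680 is in that span).
Sep 13, 1680 → Sep 13, 1681: 365 days.
Sep 13, 1681 → Sep 13, 1682: 365 days.
Sep 13, 1682 → Sep 13, 1683: 365 days.
Sep 13, 1683 → Sep 13, 1684: 366 days (Feb 29, 1684 is in that span).
Sep 13, 1684 → Sep 13, 1685: 365 days.
Sep 13, 1685 → Sep 13, 1686: 365 days.
Sep 13, 1686 → Sep 13, 1687: 365 days.
Sep 13, 1687 → Sep 13, 1688: 366 days (Feb 29, 1688 is in that span).
Sep 13, 1688 → Sep 13, 1689: 365 days.
Sep 13, 1689 → Sep 13, 1690: 365 days.
Sep 13, 1690 → Sep 13, 1691: 365 days.
Sep 13, 1691 → Sep 13, 1692: 366 days (Feb 29, 1692 is in that span).
Sep 13, 1692 → Sep 13, 1693: 365 days.
Sep 13, 1693 → Oct 13, 1693: 30 days (September has 30).
Oct 13, 1693 → Oct 25, 1693: 12 days.
Total: 7347 days.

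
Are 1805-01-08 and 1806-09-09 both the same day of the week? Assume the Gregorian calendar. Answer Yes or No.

From Jan 8, 1805 to Sep 9, 1806 is 609 days.
609 mod 7 = 0, so they are the same weekday.
(Jan 8, 1805 is a Tuesday; Sep 9, 1806 is a Tuesday.)

Yes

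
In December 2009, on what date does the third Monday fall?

December 21, 2009

December 1, 2009 is a Tuesday.
The first Monday is therefore December 7 (6 days later).
The third Monday is 7 + 2×7 = December 21.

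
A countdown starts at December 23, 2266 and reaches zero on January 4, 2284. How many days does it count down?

6221

Dec 23, 2266 → Dec 23, 2267: 365 days.
Dec 23, 2267 → Dec 23, 2268: 366 days (Feb 29, 2268 is in that span).
Dec 23, 2268 → Dec 23, 2269: 365 days.
Dec 23, 2269 → Dec 23, 2270: 365 days.
Dec 23, 2270 → Dec 23, 2271: 365 days.
Dec 23, 2271 → Dec 23, 2272: 366 days (Feb 29, 2272 is in that span).
Dec 23, 2272 → Dec 23, 2273: 365 days.
Dec 23, 2273 → Dec 23, 2274: 365 days.
Dec 23, 2274 → Dec 23, 2275: 365 days.
Dec 23, 2275 → Dec 23, 2276: 366 days (Feb 29, 2276 is in that span).
Dec 23, 2276 → Dec 23, 2277: 365 days.
Dec 23, 2277 → Dec 23, 2278: 365 days.
Dec 23, 2278 → Dec 23, 2279: 365 days.
Dec 23, 2279 → Dec 23, 2280: 366 days (Feb 29, 2280 is in that span).
Dec 23, 2280 → Dec 23, 2281: 365 days.
Dec 23, 2281 → Dec 23, 2282: 365 days.
Dec 23, 2282 → Jan 23, 2283: 31 days (December has 31).
Jan 23, 2283 → Feb 23, 2283: 31 days (January has 31).
Feb 23, 2283 → Mar 23, 2283: 28 days (February has 28).
Mar 23, 2283 → Apr 23, 2283: 31 days (March has 31).
Apr 23, 2283 → May 23, 2283: 30 days (April has 30).
May 23, 2283 → Jun 23, 2283: 31 days (May has 31).
Jun 23, 2283 → Jul 23, 2283: 30 days (June has 30).
Jul 23, 2283 → Aug 23, 2283: 31 days (July has 31).
Aug 23, 2283 → Sep 23, 2283: 31 days (August has 31).
Sep 23, 2283 → Oct 23, 2283: 30 days (September has 30).
Oct 23, 2283 → Nov 23, 2283: 31 days (October has 31).
Nov 23, 2283 → Dec 23, 2283: 30 days (November has 30).
Dec 23, 2283 → Jan 4, 2284: 12 days.
Total: 6221 days.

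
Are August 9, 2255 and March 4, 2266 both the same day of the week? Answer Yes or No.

No

From Aug 9, 2255 to Mar 4, 2266 is 3860 days.
3860 mod 7 = 3, so they are different weekdays.
(Aug 9, 2255 is a Thursday; Mar 4, 2266 is a Sunday.)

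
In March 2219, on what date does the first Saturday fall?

March 1, 2219 is a Monday.
The first Saturday is therefore March 6 (5 days later).

March 6, 2219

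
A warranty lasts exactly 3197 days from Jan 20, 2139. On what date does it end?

October 22, 2147

+365 (one year) → Jan 20, 2140 (2832 left).
+366 (one year; includes Feb 29, 2140) → Jan 20, 2141 (2466 left).
+365 (one year) → Jan 20, 2142 (2101 left).
+365 (one year) → Jan 20, 2143 (1736 left).
+365 (one year) → Jan 20, 2144 (1371 left).
+366 (one year; includes Feb 29, 2144) → Jan 20, 2145 (1005 left).
+365 (one year) → Jan 20, 2146 (640 left).
+365 (one year) → Jan 20, 2147 (275 left).
Jan has 31 days: +12 → Feb 1, 2147 (263 left).
Feb has 28 days: +28 → Mar 1, 2147 (235 left).
Mar has 31 days: +31 → Apr 1, 2147 (204 left).
Apr has 30 days: +30 → May 1, 2147 (174 left).
May has 31 days: +31 → Jun 1, 2147 (143 left).
Jun has 30 days: +30 → Jul 1, 2147 (113 left).
Jul has 31 days: +31 → Aug 1, 2147 (82 left).
Aug has 31 days: +31 → Sep 1, 2147 (51 left).
Sep has 30 days: +30 → Oct 1, 2147 (21 left).
+21 → Oct 22, 2147.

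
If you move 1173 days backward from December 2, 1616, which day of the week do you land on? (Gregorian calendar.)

Dec 2, 1616 is a Friday.
1173 mod 7 = 4, so 1173 days before a Friday is Friday − 4 = Monday.

Monday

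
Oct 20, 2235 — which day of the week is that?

Doomsday rule: the anchor day for the 2200s is Friday. For year 35: 35÷12 = 2 r 11, and 11÷4 = 2, so 2+11+2 = 15.
Friday + 15 ≡ Saturday — that's 2235's doomsday.
In October the doomsday date is Oct 10.
Oct 20 is 10 days after Oct 10; 10 mod 7 = 3, so Saturday + 3 = Tuesday.

Tuesday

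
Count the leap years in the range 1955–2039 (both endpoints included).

21

Multiples of 4 in [1955,2039]: 21.
Of those, multiples of 100: 1 (not leap unless ÷400).
Multiples of 400: 1.
Leap years = 21 − 1 + 1 = 21.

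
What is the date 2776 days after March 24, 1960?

+365 (one year) → Mar 24, 1961 (2411 left).
+365 (one year) → Mar 24, 1962 (2046 left).
+365 (one year) → Mar 24, 1963 (1681 left).
+366 (one year; includes Feb 29, 1964) → Mar 24, 1964 (1315 left).
+365 (one year) → Mar 24, 1965 (950 left).
+365 (one year) → Mar 24, 1966 (585 left).
+365 (one year) → Mar 24, 1967 (220 left).
Mar has 31 days: +8 → Apr 1, 1967 (212 left).
Apr has 30 days: +30 → May 1, 1967 (182 left).
May has 31 days: +31 → Jun 1, 1967 (151 left).
Jun has 30 days: +30 → Jul 1, 1967 (121 left).
Jul has 31 days: +31 → Aug 1, 1967 (90 left).
Aug has 31 days: +31 → Sep 1, 1967 (59 left).
Sep has 30 days: +30 → Oct 1, 1967 (29 left).
+29 → Oct 30, 1967.

October 30, 1967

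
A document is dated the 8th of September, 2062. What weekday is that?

Friday

Doomsday rule: the anchor day for the 2000s is Tuesday. For year 62: 62÷12 = 5 r 2, and 2÷4 = 0, so 5+2+0 = 7.
Tuesday + 7 ≡ Tuesday — that's 2062's doomsday.
In September the doomsday date is Sep 5.
Sep 8 is 3 days after Sep 5; 3 mod 7 = 3, so Tuesday + 3 = Friday.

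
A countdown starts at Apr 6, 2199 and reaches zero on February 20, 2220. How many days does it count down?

Apr 6, 2199 → Apr 6, 2200: 365 days.
Apr 6, 2200 → Apr 6, 2201: 365 days.
Apr 6, 2201 → Apr 6, 2202: 365 days.
Apr 6, 2202 → Apr 6, 2203: 365 days.
Apr 6, 2203 → Apr 6, 2204: 366 days (Feb 29, 2204 is in that span).
Apr 6, 2204 → Apr 6, 2205: 365 days.
Apr 6, 2205 → Apr 6, 2206: 365 days.
Apr 6, 2206 → Apr 6, 2207: 365 days.
Apr 6, 2207 → Apr 6, 2208: 366 days (Feb 29, 2208 is in that span).
Apr 6, 2208 → Apr 6, 2209: 365 days.
Apr 6, 2209 → Apr 6, 2210: 365 days.
Apr 6, 2210 → Apr 6, 2211: 365 days.
Apr 6, 2211 → Apr 6, 2212: 366 days (Feb 29, 2212 is in that span).
Apr 6, 2212 → Apr 6, 2213: 365 days.
Apr 6, 2213 → Apr 6, 2214: 365 days.
Apr 6, 2214 → Apr 6, 2215: 365 days.
Apr 6, 2215 → Apr 6, 2216: 366 days (Feb 29, 2216 is in that span).
Apr 6, 2216 → Apr 6, 2217: 365 days.
Apr 6, 2217 → Apr 6, 2218: 365 days.
Apr 6, 2218 → Apr 6, 2219: 365 days.
Apr 6, 2219 → May 6, 2219: 30 days (April has 30).
May 6, 2219 → Jun 6, 2219: 31 days (May has 31).
Jun 6, 2219 → Jul 6, 2219: 30 days (June has 30).
Jul 6, 2219 → Aug 6, 2219: 31 days (July has 31).
Aug 6, 2219 → Sep 6, 2219: 31 days (August has 31).
Sep 6, 2219 → Oct 6, 2219: 30 days (September has 30).
Oct 6, 2219 → Nov 6, 2219: 31 days (October has 31).
Nov 6, 2219 → Dec 6, 2219: 30 days (November has 30).
Dec 6, 2219 → Jan 6, 2220: 31 days (December has 31).
Jan 6, 2220 → Feb 6, 2220: 31 days (January has 31).
Feb 6, 2220 → Feb 20, 2220: 14 days.
Total: 7624 days.

7624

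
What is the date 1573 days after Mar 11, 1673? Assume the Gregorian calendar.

July 1, 1677

+365 (one year) → Mar 11, 1674 (1208 left).
+365 (one year) → Mar 11, 1675 (843 left).
+366 (one year; includes Feb 29, 1676) → Mar 11, 1676 (477 left).
+365 (one year) → Mar 11, 1677 (112 left).
Mar has 31 days: +21 → Apr 1, 1677 (91 left).
Apr has 30 days: +30 → May 1, 1677 (61 left).
May has 31 days: +31 → Jun 1, 1677 (30 left).
Jun has 30 days: +30 → Jul 1, 1677 (0 left).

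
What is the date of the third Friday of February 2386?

February 21, 2386

February 1, 2386 is a Saturday.
The first Friday is therefore February 7 (6 days later).
The third Friday is 7 + 2×7 = February 21.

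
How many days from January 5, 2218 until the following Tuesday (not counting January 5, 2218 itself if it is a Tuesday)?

1

Jan 5, 2218 is a Monday.
From Monday to the next Tuesday is 1 day.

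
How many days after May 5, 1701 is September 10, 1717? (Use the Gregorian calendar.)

5972

May 5, 1701 → May 5, 1702: 365 days.
May 5, 1702 → May 5, 1703: 365 days.
May 5, 1703 → May 5, 1704: 366 days (Feb 29, 1704 is in that span).
May 5, 1704 → May 5, 1705: 365 days.
May 5, 1705 → May 5, 1706: 365 days.
May 5, 1706 → May 5, 1707: 365 days.
May 5, 1707 → May 5, 1708: 366 days (Feb 29, 1708 is in that span).
May 5, 1708 → May 5, 1709: 365 days.
May 5, 1709 → May 5, 1710: 365 days.
May 5, 1710 → May 5, 1711: 365 days.
May 5, 1711 → May 5, 1712: 366 days (Feb 29, 1712 is in that span).
May 5, 1712 → May 5, 1713: 365 days.
May 5, 1713 → May 5, 1714: 365 days.
May 5, 1714 → May 5, 1715: 365 days.
May 5, 1715 → May 5, 1716: 366 days (Feb 29, 1716 is in that span).
May 5, 1716 → May 5, 1717: 365 days.
May 5, 1717 → Jun 5, 1717: 31 days (May has 31).
Jun 5, 1717 → Jul 5, 1717: 30 days (June has 30).
Jul 5, 1717 → Aug 5, 1717: 31 days (July has 31).
Aug 5, 1717 → Sep 5, 1717: 31 days (August has 31).
Sep 5, 1717 → Sep 10, 1717: 5 days.
Total: 5972 days.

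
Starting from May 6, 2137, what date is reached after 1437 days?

+365 (one year) → May 6, 2138 (1072 left).
+365 (one year) → May 6, 2139 (707 left).
+366 (one year; includes Feb 29, 2140) → May 6, 2140 (341 left).
May has 31 days: +26 → Jun 1, 2140 (315 left).
Jun has 30 days: +30 → Jul 1, 2140 (285 left).
Jul has 31 days: +31 → Aug 1, 2140 (254 left).
Aug has 31 days: +31 → Sep 1, 2140 (223 left).
Sep has 30 days: +30 → Oct 1, 2140 (193 left).
Oct has 31 days: +31 → Nov 1, 2140 (162 left).
Nov has 30 days: +30 → Dec 1, 2140 (132 left).
Dec has 31 days: +31 → Jan 1, 2141 (101 left).
Jan has 31 days: +31 → Feb 1, 2141 (70 left).
Feb has 28 days: +28 → Mar 1, 2141 (42 left).
Mar has 31 days: +31 → Apr 1, 2141 (11 left).
+11 → Apr 12, 2141.

April 12, 2141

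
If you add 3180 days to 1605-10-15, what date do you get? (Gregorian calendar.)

June 30, 1614

+365 (one year) → Oct 15, 1606 (2815 left).
+365 (one year) → Oct 15, 1607 (2450 left).
+366 (one year; includes Feb 29, 1608) → Oct 15, 1608 (2084 left).
+365 (one year) → Oct 15, 1609 (1719 left).
+365 (one year) → Oct 15, 1610 (1354 left).
+365 (one year) → Oct 15, 1611 (989 left).
+366 (one year; includes Feb 29, 1612) → Oct 15, 1612 (623 left).
+365 (one year) → Oct 15, 1613 (258 left).
Oct has 31 days: +17 → Nov 1, 1613 (241 left).
Nov has 30 days: +30 → Dec 1, 1613 (211 left).
Dec has 31 days: +31 → Jan 1, 1614 (180 left).
Jan has 31 days: +31 → Feb 1, 1614 (149 left).
Feb has 28 days: +28 → Mar 1, 1614 (121 left).
Mar has 31 days: +31 → Apr 1, 1614 (90 left).
Apr has 30 days: +30 → May 1, 1614 (60 left).
May has 31 days: +31 → Jun 1, 1614 (29 left).
+29 → Jun 30, 1614.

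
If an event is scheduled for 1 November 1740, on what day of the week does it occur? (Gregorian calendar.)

Doomsday rule: the anchor day for the 1700s is Sunday. For year 40: 40÷12 = 3 r 4, and 4÷4 = 1, so 3+4+1 = 8.
Sunday + 8 ≡ Monday — that's 1740's doomsday.
In November the doomsday date is Nov 7.
Nov 1 is 6 days before Nov 7; 6 mod 7 = 6, so Monday − 6 = Tuesday.

Tuesday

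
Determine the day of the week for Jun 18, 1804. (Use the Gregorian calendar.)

Monday

Doomsday rule: the anchor day for the 1800s is Friday. For year 04: 4÷12 = 0 r 4, and 4÷4 = 1, so 0+4+1 = 5.
Friday + 5 ≡ Wednesday — that's 1804's doomsday.
In June the doomsday date is Jun 6.
Jun 18 is 12 days after Jun 6; 12 mod 7 = 5, so Wednesday + 5 = Monday.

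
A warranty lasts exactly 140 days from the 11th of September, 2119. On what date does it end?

January 29, 2120

Sep has 30 days: +20 → Oct 1, 2119 (120 left).
Oct has 31 days: +31 → Nov 1, 2119 (89 left).
Nov has 30 days: +30 → Dec 1, 2119 (59 left).
Dec has 31 days: +31 → Jan 1, 2120 (28 left).
+28 → Jan 29, 2120.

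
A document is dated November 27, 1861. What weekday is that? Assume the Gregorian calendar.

Wednesday

Doomsday rule: the anchor day for the 1800s is Friday. For year 61: 61÷12 = 5 r 1, and 1÷4 = 0, so 5+1+0 = 6.
Friday + 6 ≡ Thursday — that's 1861's doomsday.
In November the doomsday date is Nov 7.
Nov 27 is 20 days after Nov 7; 20 mod 7 = 6, so Thursday + 6 = Wednesday.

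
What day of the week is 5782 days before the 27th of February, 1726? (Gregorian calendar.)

First find the weekday of Feb 27, 1726. Doomsday rule: the anchor day for the 1700s is Sunday. For year 26: 26÷12 = 2 r 2, and 2÷4 = 0, so 2+2+0 = 4.
Sunday + 4 ≡ Thursday — that's 1726's doomsday.
In February the doomsday date is Feb 28 (1726 is not a leap year).
Feb 27 is 1 day before Feb 28; 1 mod 7 = 1, so Thursday − 1 = Wednesday.
5782 mod 7 = 0, so 5782 days before a Wednesday is Wednesday − 0 = Wednesday.

Wednesday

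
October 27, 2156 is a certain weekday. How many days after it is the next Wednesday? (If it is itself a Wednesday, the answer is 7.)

7

Oct 27, 2156 is a Wednesday.
From Wednesday to the next Wednesday is 7 days.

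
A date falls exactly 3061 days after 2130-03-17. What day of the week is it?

Mar 17, 2130 is a Friday.
3061 mod 7 = 2, so 3061 days after a Friday is Friday + 2 = Sunday.

Sunday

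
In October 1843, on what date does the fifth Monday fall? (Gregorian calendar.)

October 1, 1843 is a Sunday.
The first Monday is therefore October 2 (1 days later).
The fifth Monday is 2 + 4×7 = October 30.

October 30, 1843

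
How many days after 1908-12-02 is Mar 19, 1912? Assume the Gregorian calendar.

Dec 2, 1908 → Dec 2, 1909: 365 days.
Dec 2, 1909 → Dec 2, 1910: 365 days.
Dec 2, 1910 → Dec 2, 1911: 365 days.
Dec 2, 1911 → Jan 2, 1912: 31 days (December has 31).
Jan 2, 1912 → Feb 2, 1912: 31 days (January has 31).
Feb 2, 1912 → Mar 2, 1912: 29 days (February has 29).
Mar 2, 1912 → Mar 19, 1912: 17 days.
Total: 1203 days.

1203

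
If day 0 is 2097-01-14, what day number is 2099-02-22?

Jan 14, 2097 → Jan 14, 2098: 365 days.
Jan 14, 2098 → Jan 14, 2099: 365 days.
Jan 14, 2099 → Feb 14, 2099: 31 days (January has 31).
Feb 14, 2099 → Feb 22, 2099: 8 days.
Total: 769 days.

769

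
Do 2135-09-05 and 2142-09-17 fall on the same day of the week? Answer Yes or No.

Yes

From Sep 5, 2135 to Sep 17, 2142 is 2569 days.
2569 mod 7 = 0, so they are the same weekday.
(Sep 5, 2135 is a Monday; Sep 17, 2142 is a Monday.)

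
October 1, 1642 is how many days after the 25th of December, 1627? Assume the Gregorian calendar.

Dec 25, 1627 → Dec 25, 1628: 366 days (Feb 29, 1628 is in that span).
Dec 25, 1628 → Dec 25, 1629: 365 days.
Dec 25, 1629 → Dec 25, 1630: 365 days.
Dec 25, 1630 → Dec 25, 1631: 365 days.
Dec 25, 1631 → Dec 25, 1632: 366 days (Feb 29, 1632 is in that span).
Dec 25, 1632 → Dec 25, 1633: 365 days.
Dec 25, 1633 → Dec 25, 1634: 365 days.
Dec 25, 1634 → Dec 25, 1635: 365 days.
Dec 25, 1635 → Dec 25, 1636: 366 days (Feb 29, 1636 is in that span).
Dec 25, 1636 → Dec 25, 1637: 365 days.
Dec 25, 1637 → Dec 25, 1638: 365 days.
Dec 25, 1638 → Dec 25, 1639: 365 days.
Dec 25, 1639 → Dec 25, 1640: 366 days (Feb 29, 1640 is in that span).
Dec 25, 1640 → Dec 25, 1641: 365 days.
Dec 25, 1641 → Jan 25, 1642: 31 days (December has 31).
Jan 25, 1642 → Feb 25, 1642: 31 days (January has 31).
Feb 25, 1642 → Mar 25, 1642: 28 days (February has 28).
Mar 25, 1642 → Apr 25, 1642: 31 days (March has 31).
Apr 25, 1642 → May 25, 1642: 30 days (April has 30).
May 25, 1642 → Jun 25, 1642: 31 days (May has 31).
Jun 25, 1642 → Jul 25, 1642: 30 days (June has 30).
Jul 25, 1642 → Aug 25, 1642: 31 days (July has 31).
Aug 25, 1642 → Sep 25, 1642: 31 days (August has 31).
Sep 25, 1642 → Oct 1, 1642: 6 days.
Total: 5394 days.

5394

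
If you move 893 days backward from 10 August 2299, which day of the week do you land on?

Sunday

First find the weekday of Aug 10, 2299. Doomsday rule: the anchor day for the 2200s is Friday. For year 99: 99÷12 = 8 r 3, and 3÷4 = 0, so 8+3+0 = 11.
Friday + 11 ≡ Tuesday — that's 2299's doomsday.
In August the doomsday date is Aug 8.
Aug 10 is 2 days after Aug 8; 2 mod 7 = 2, so Tuesday + 2 = Thursday.
893 mod 7 = 4, so 893 days before a Thursday is Thursday − 4 = Sunday.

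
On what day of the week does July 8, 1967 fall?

Doomsday rule: the anchor day for the 1900s is Wednesday. For year 67: 67÷12 = 5 r 7, and 7÷4 = 1, so 5+7+1 = 13.
Wednesday + 13 ≡ Tuesday — that's 1967's doomsday.
In July the doomsday date is Jul 11.
Jul 8 is 3 days before Jul 11; 3 mod 7 = 3, so Tuesday − 3 = Saturday.

Saturday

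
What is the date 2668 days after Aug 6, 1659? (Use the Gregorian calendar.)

+366 (one year; includes Feb 29, 1660) → Aug 6, 1660 (2302 left).
+365 (one year) → Aug 6, 1661 (1937 left).
+365 (one year) → Aug 6, 1662 (1572 left).
+365 (one year) → Aug 6, 1663 (1207 left).
+366 (one year; includes Feb 29, 1664) → Aug 6, 1664 (841 left).
+365 (one year) → Aug 6, 1665 (476 left).
+365 (one year) → Aug 6, 1666 (111 left).
Aug has 31 days: +26 → Sep 1, 1666 (85 left).
Sep has 30 days: +30 → Oct 1, 1666 (55 left).
Oct has 31 days: +31 → Nov 1, 1666 (24 left).
+24 → Nov 25, 1666.

November 25, 1666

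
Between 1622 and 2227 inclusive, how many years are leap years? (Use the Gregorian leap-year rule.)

146

Multiples of 4 in [1622,2227]: 151.
Of those, multiples of 100: 6 (not leap unless ÷400).
Multiples of 400: 1.
Leap years = 151 − 6 + 1 = 146.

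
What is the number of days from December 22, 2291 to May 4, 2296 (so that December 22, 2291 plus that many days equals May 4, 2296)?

Dec 22, 2291 → Dec 22, 2292: 366 days (Feb 29, 2292 is in that span).
Dec 22, 2292 → Dec 22, 2293: 365 days.
Dec 22, 2293 → Dec 22, 2294: 365 days.
Dec 22, 2294 → Dec 22, 2295: 365 days.
Dec 22, 2295 → Jan 22, 2296: 31 days (December has 31).
Jan 22, 2296 → Feb 22, 2296: 31 days (January has 31).
Feb 22, 2296 → Mar 22, 2296: 29 days (February has 29).
Mar 22, 2296 → Apr 22, 2296: 31 days (March has 31).
Apr 22, 2296 → May 4, 2296: 12 days.
Total: 1595 days.

1595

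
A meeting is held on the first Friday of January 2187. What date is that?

January 1, 2187 is a Monday.
The first Friday is therefore January 5 (4 days later).

January 5, 2187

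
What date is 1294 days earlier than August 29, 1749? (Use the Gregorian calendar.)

−365 (one year) → Aug 29, 1748 (929 left).
−366 (one year; includes Feb 29, 1748) → Aug 29, 1747 (563 left).
−365 (one year) → Aug 29, 1746 (198 left).
−29 → Jul 31, 1746 (end of Jul, 31 days; 169 left).
−31 → Jun 30, 1746 (end of Jun, 30 days; 138 left).
−30 → May 31, 1746 (end of May, 31 days; 108 left).
−31 → Apr 30, 1746 (end of Apr, 30 days; 77 left).
−30 → Mar 31, 1746 (end of Mar, 31 days; 47 left).
−31 → Feb 28, 1746 (end of Feb, 28 days; 16 left).
−16 → Feb 12, 1746.

February 12, 1746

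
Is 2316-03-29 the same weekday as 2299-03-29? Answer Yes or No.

Yes

From Mar 29, 2299 to Mar 29, 2316 is 6209 days.
6209 mod 7 = 0, so they are the same weekday.
(Mar 29, 2299 is a Wednesday; Mar 29, 2316 is a Wednesday.)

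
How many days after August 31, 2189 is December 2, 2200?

4110

Aug 31, 2189 → Aug 31, 2190: 365 days.
Aug 31, 2190 → Aug 31, 2191: 365 days.
Aug 31, 2191 → Aug 31, 2192: 366 days (Feb 29, 2192 is in that span).
Aug 31, 2192 → Aug 31, 2193: 365 days.
Aug 31, 2193 → Aug 31, 2194: 365 days.
Aug 31, 2194 → Aug 31, 2195: 365 days.
Aug 31, 2195 → Aug 31, 2196: 366 days (Feb 29, 2196 is in that span).
Aug 31, 2196 → Aug 31, 2197: 365 days.
Aug 31, 2197 → Aug 31, 2198: 365 days.
Aug 31, 2198 → Aug 31, 2199: 365 days.
Aug 31, 2199 → Aug 31, 2200: 365 days.
Aug 31, 2200 → Sep 30, 2200: 30 days (August has 31).
Sep 30, 2200 → Oct 30, 2200: 30 days (September has 30).
Oct 30, 2200 → Nov 30, 2200: 31 days (October has 31).
Nov 30, 2200 → Dec 2, 2200: 2 days.
Total: 4110 days.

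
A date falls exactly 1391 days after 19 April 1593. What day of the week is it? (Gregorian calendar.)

Apr 19, 1593 is a Monday.
1391 mod 7 = 5, so 1391 days after a Monday is Monday + 5 = Saturday.

Saturday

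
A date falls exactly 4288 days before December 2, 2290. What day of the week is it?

First find the weekday of Dec 2, 2290. Doomsday rule: the anchor day for the 2200s is Friday. For year 90: 90÷12 = 7 r 6, and 6÷4 = 1, so 7+6+1 = 14.
Friday + 14 ≡ Friday — that's 2290's doomsday.
In December the doomsday date is Dec 12.
Dec 2 is 10 days before Dec 12; 10 mod 7 = 3, so Friday − 3 = Tuesday.
4288 mod 7 = 4, so 4288 days before a Tuesday is Tuesday − 4 = Friday.

Friday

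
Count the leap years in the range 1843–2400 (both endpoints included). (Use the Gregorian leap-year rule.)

136

Multiples of 4 in [1843,2400]: 140.
Of those, multiples of 100: 6 (not leap unless ÷400).
Multiples of 400: 2.
Leap years = 140 − 6 + 2 = 136.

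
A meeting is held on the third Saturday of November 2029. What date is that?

November 1, 2029 is a Thursday.
The first Saturday is therefore November 3 (2 days later).
The third Saturday is 3 + 2×7 = November 17.

November 17, 2029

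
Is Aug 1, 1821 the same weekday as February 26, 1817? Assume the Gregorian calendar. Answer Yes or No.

From Feb 26, 1817 to Aug 1, 1821 is 1617 days.
1617 mod 7 = 0, so they are the same weekday.
(Feb 26, 1817 is a Wednesday; Aug 1, 1821 is a Wednesday.)

Yes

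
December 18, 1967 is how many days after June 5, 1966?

Jun 5, 1966 → Jun 5, 1967: 365 days.
Jun 5, 1967 → Jul 5, 1967: 30 days (June has 30).
Jul 5, 1967 → Aug 5, 1967: 31 days (July has 31).
Aug 5, 1967 → Sep 5, 1967: 31 days (August has 31).
Sep 5, 1967 → Oct 5, 1967: 30 days (September has 30).
Oct 5, 1967 → Nov 5, 1967: 31 days (October has 31).
Nov 5, 1967 → Dec 5, 1967: 30 days (November has 30).
Dec 5, 1967 → Dec 18, 1967: 13 days.
Total: 561 days.

561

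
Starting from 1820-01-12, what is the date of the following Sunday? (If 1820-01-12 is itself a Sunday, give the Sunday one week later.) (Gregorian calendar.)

January 16, 1820

Jan 12, 1820 is a Wednesday.
From Wednesday to the next Sunday is 4 days.
Jan 12, 1820 + 4 = Jan 16, 1820.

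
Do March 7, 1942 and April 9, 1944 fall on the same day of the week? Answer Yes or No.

No

From Mar 7, 1942 to Apr 9, 1944 is 764 days.
764 mod 7 = 1, so they are different weekdays.
(Mar 7, 1942 is a Saturday; Apr 9, 1944 is a Sunday.)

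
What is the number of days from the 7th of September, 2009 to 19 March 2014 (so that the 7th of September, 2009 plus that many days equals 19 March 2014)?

1654

Sep 7, 2009 → Sep 7, 2010: 365 days.
Sep 7, 2010 → Sep 7, 2011: 365 days.
Sep 7, 2011 → Sep 7, 2012: 366 days (Feb 29, 2012 is in that span).
Sep 7, 2012 → Sep 7, 2013: 365 days.
Sep 7, 2013 → Oct 7, 2013: 30 days (September has 30).
Oct 7, 2013 → Nov 7, 2013: 31 days (October has 31).
Nov 7, 2013 → Dec 7, 2013: 30 days (November has 30).
Dec 7, 2013 → Jan 7, 2014: 31 days (December has 31).
Jan 7, 2014 → Feb 7, 2014: 31 days (January has 31).
Feb 7, 2014 → Mar 7, 2014: 28 days (February has 28).
Mar 7, 2014 → Mar 19, 2014: 12 days.
Total: 1654 days.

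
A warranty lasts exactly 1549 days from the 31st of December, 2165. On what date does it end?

March 29, 2170

+365 (one year) → Dec 31, 2166 (1184 left).
+365 (one year) → Dec 31, 2167 (819 left).
+366 (one year; includes Feb 29, 2168) → Dec 31, 2168 (453 left).
+365 (one year) → Dec 31, 2169 (88 left).
Dec has 31 days: +1 → Jan 1, 2170 (87 left).
Jan has 31 days: +31 → Feb 1, 2170 (56 left).
Feb has 28 days: +28 → Mar 1, 2170 (28 left).
+28 → Mar 29, 2170.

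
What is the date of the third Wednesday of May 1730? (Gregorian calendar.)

May 1, 1730 is a Monday.
The first Wednesday is therefore May 3 (2 days later).
The third Wednesday is 3 + 2×7 = May 17.

May 17, 1730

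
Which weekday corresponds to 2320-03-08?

Doomsday rule: the anchor day for the 2300s is Wednesday. For year 20: 20÷12 = 1 r 8, and 8÷4 = 2, so 1+8+2 = 11.
Wednesday + 11 ≡ Sunday — that's 2320's doomsday.
In March the doomsday date is Mar 14.
Mar 8 is 6 days before Mar 14; 6 mod 7 = 6, so Sunday − 6 = Monday.

Monday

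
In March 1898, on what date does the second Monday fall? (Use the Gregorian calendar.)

March 14, 1898

March 1, 1898 is a Tuesday.
The first Monday is therefore March 7 (6 days later).
The second Monday is 7 + 1×7 = March 14.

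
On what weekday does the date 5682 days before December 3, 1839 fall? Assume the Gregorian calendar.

Thursday

Dec 3, 1839 is a Tuesday.
5682 mod 7 = 5, so 5682 days before a Tuesday is Tuesday − 5 = Thursday.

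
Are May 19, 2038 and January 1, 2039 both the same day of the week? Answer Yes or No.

No

From May 19, 2038 to Jan 1, 2039 is 227 days.
227 mod 7 = 3, so they are different weekdays.
(May 19, 2038 is a Wednesday; Jan 1, 2039 is a Saturday.)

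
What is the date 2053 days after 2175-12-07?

July 21, 2181

+366 (one year; includes Feb 29, 2176) → Dec 7, 2176 (1687 left).
+365 (one year) → Dec 7, 2177 (1322 left).
+365 (one year) → Dec 7, 2178 (957 left).
+365 (one year) → Dec 7, 2179 (592 left).
+366 (one year; includes Feb 29, 2180) → Dec 7, 2180 (226 left).
Dec has 31 days: +25 → Jan 1, 2181 (201 left).
Jan has 31 days: +31 → Feb 1, 2181 (170 left).
Feb has 28 days: +28 → Mar 1, 2181 (142 left).
Mar has 31 days: +31 → Apr 1, 2181 (111 left).
Apr has 30 days: +30 → May 1, 2181 (81 left).
May has 31 days: +31 → Jun 1, 2181 (50 left).
Jun has 30 days: +30 → Jul 1, 2181 (20 left).
+20 → Jul 21, 2181.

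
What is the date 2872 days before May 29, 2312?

July 18, 2304

−366 (one year; includes Feb 29, 2312) → May 29, 2311 (2506 left).
−365 (one year) → May 29, 2310 (2141 left).
−365 (one year) → May 29, 2309 (1776 left).
−365 (one year) → May 29, 2308 (1411 left).
−366 (one year; includes Feb 29, 2308) → May 29, 2307 (1045 left).
−365 (one year) → May 29, 2306 (680 left).
−365 (one year) → May 29, 2305 (315 left).
−29 → Apr 30, 2305 (end of Apr, 30 days; 286 left).
−30 → Mar 31, 2305 (end of Mar, 31 days; 256 left).
−31 → Feb 28, 2305 (end of Feb, 28 days; 225 left).
−28 → Jan 31, 2305 (end of Jan, 31 days; 197 left).
−31 → Dec 31, 2304 (end of Dec, 31 days; 166 left).
−31 → Nov 30, 2304 (end of Nov, 30 days; 135 left).
−30 → Oct 31, 2304 (end of Oct, 31 days; 105 left).
−31 → Sep 30, 2304 (end of Sep, 30 days; 74 left).
−30 → Aug 31, 2304 (end of Aug, 31 days; 44 left).
−31 → Jul 31, 2304 (end of Jul, 31 days; 13 left).
−13 → Jul 18, 2304.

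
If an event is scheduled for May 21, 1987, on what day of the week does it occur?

Thursday

January 1, 1987 is a Thursday.
Jan 1, 1987 → Feb 1, 1987: 31 days (January has 31).
Feb 1, 1987 → Mar 1, 1987: 28 days (February has 28).
Mar 1, 1987 → Apr 1, 1987: 31 days (March has 31).
Apr 1, 1987 → May 1, 1987: 30 days (April has 30).
May 1, 1987 → May 21, 1987: 20 days.
Total: 140 days.
140 mod 7 = 0, so Thursday + 0 = Thursday.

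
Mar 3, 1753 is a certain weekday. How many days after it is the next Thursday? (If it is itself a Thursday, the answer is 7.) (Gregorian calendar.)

Mar 3, 1753 is a Saturday.
From Saturday to the next Thursday is 5 days.

5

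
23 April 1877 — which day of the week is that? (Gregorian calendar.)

Monday

Doomsday rule: the anchor day for the 1800s is Friday. For year 77: 77÷12 = 6 r 5, and 5÷4 = 1, so 6+5+1 = 12.
Friday + 12 ≡ Wednesday — that's 1877's doomsday.
In April the doomsday date is Apr 4.
Apr 23 is 19 days after Apr 4; 19 mod 7 = 5, so Wednesday + 5 = Monday.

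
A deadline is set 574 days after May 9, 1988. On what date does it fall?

December 4, 1989

+365 (one year) → May 9, 1989 (209 left).
May has 31 days: +23 → Jun 1, 1989 (186 left).
Jun has 30 days: +30 → Jul 1, 1989 (156 left).
Jul has 31 days: +31 → Aug 1, 1989 (125 left).
Aug has 31 days: +31 → Sep 1, 1989 (94 left).
Sep has 30 days: +30 → Oct 1, 1989 (64 left).
Oct has 31 days: +31 → Nov 1, 1989 (33 left).
Nov has 30 days: +30 → Dec 1, 1989 (3 left).
+3 → Dec 4, 1989.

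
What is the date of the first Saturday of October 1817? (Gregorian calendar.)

October 1, 1817 is a Wednesday.
The first Saturday is therefore October 4 (3 days later).

October 4, 1817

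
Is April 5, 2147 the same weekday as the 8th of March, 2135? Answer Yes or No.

No

From Mar 8, 2135 to Apr 5, 2147 is 4411 days.
4411 mod 7 = 1, so they are different weekdays.
(Mar 8, 2135 is a Tuesday; Apr 5, 2147 is a Wednesday.)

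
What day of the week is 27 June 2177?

Doomsday rule: the anchor day for the 2100s is Sunday. For year 77: 77÷12 = 6 r 5, and 5÷4 = 1, so 6+5+1 = 12.
Sunday + 12 ≡ Friday — that's 2177's doomsday.
In June the doomsday date is Jun 6.
Jun 27 is 21 days after Jun 6; 21 mod 7 = 0, so Friday + 0 = Friday.

Friday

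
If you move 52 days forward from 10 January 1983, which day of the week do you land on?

Thursday

Jan 10, 1983 is a Monday.
52 mod 7 = 3, so 52 days after a Monday is Monday + 3 = Thursday.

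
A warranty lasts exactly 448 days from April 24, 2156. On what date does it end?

+365 (one year) → Apr 24, 2157 (83 left).
Apr has 30 days: +7 → May 1, 2157 (76 left).
May has 31 days: +31 → Jun 1, 2157 (45 left).
Jun has 30 days: +30 → Jul 1, 2157 (15 left).
+15 → Jul 16, 2157.

July 16, 2157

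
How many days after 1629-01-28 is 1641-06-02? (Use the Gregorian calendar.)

4508

Jan 28, 1629 → Jan 28, 1630: 365 days.
Jan 28, 1630 → Jan 28, 1631: 365 days.
Jan 28, 1631 → Jan 28, 1632: 365 days.
Jan 28, 1632 → Jan 28, 1633: 366 days (Feb 29, 1632 is in that span).
Jan 28, 1633 → Jan 28, 1634: 365 days.
Jan 28, 1634 → Jan 28, 1635: 365 days.
Jan 28, 1635 → Jan 28, 1636: 365 days.
Jan 28, 1636 → Jan 28, 1637: 366 days (Feb 29, 1636 is in that span).
Jan 28, 1637 → Jan 28, 1638: 365 days.
Jan 28, 1638 → Jan 28, 1639: 365 days.
Jan 28, 1639 → Jan 28, 1640: 365 days.
Jan 28, 1640 → Jan 28, 1641: 366 days (Feb 29, 1640 is in that span).
Jan 28, 1641 → Feb 28, 1641: 31 days (January has 31).
Feb 28, 1641 → Mar 28, 1641: 28 days (February has 28).
Mar 28, 1641 → Apr 28, 1641: 31 days (March has 31).
Apr 28, 1641 → May 28, 1641: 30 days (April has 30).
May 28, 1641 → Jun 2, 1641: 5 days.
Total: 4508 days.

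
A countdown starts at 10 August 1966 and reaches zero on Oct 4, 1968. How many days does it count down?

Aug 10, 1966 → Aug 10, 1967: 365 days.
Aug 10, 1967 → Aug 10, 1968: 366 days (Feb 29, 1968 is in that span).
Aug 10, 1968 → Sep 10, 1968: 31 days (August has 31).
Sep 10, 1968 → Oct 4, 1968: 24 days.
Total: 786 days.

786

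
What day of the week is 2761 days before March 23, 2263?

Friday

Mar 23, 2263 is a Monday.
2761 mod 7 = 3, so 2761 days before a Monday is Monday − 3 = Friday.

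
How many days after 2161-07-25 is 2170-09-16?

3340

Jul 25, 2161 → Jul 25, 2162: 365 days.
Jul 25, 2162 → Jul 25, 2163: 365 days.
Jul 25, 2163 → Jul 25, 2164: 366 days (Feb 29, 2164 is in that span).
Jul 25, 2164 → Jul 25, 2165: 365 days.
Jul 25, 2165 → Jul 25, 2166: 365 days.
Jul 25, 2166 → Jul 25, 2167: 365 days.
Jul 25, 2167 → Jul 25, 2168: 366 days (Feb 29, 2168 is in that span).
Jul 25, 2168 → Jul 25, 2169: 365 days.
Jul 25, 2169 → Jul 25, 2170: 365 days.
Jul 25, 2170 → Aug 25, 2170: 31 days (July has 31).
Aug 25, 2170 → Sep 16, 2170: 22 days.
Total: 3340 days.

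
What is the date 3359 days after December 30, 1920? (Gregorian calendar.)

March 12, 1930

+365 (one year) → Dec 30, 1921 (2994 left).
+365 (one year) → Dec 30, 1922 (2629 left).
+365 (one year) → Dec 30, 1923 (2264 left).
+366 (one year; includes Feb 29, 1924) → Dec 30, 1924 (1898 left).
+365 (one year) → Dec 30, 1925 (1533 left).
+365 (one year) → Dec 30, 1926 (1168 left).
+365 (one year) → Dec 30, 1927 (803 left).
+366 (one year; includes Feb 29, 1928) → Dec 30, 1928 (437 left).
+365 (one year) → Dec 30, 1929 (72 left).
Dec has 31 days: +2 → Jan 1, 1930 (70 left).
Jan has 31 days: +31 → Feb 1, 1930 (39 left).
Feb has 28 days: +28 → Mar 1, 1930 (11 left).
+11 → Mar 12, 1930.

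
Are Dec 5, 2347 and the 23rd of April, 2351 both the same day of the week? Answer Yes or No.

No

From Dec 5, 2347 to Apr 23, 2351 is 1235 days.
1235 mod 7 = 3, so they are different weekdays.
(Dec 5, 2347 is a Friday; Apr 23, 2351 is a Monday.)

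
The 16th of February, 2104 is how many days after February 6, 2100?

1470

Feb 6, 2100 → Feb 6, 2101: 365 days.
Feb 6, 2101 → Feb 6, 2102: 365 days.
Feb 6, 2102 → Feb 6, 2103: 365 days.
Feb 6, 2103 → Mar 6, 2103: 28 days (February has 28).
Mar 6, 2103 → Apr 6, 2103: 31 days (March has 31).
Apr 6, 2103 → May 6, 2103: 30 days (April has 30).
May 6, 2103 → Jun 6, 2103: 31 days (May has 31).
Jun 6, 2103 → Jul 6, 2103: 30 days (June has 30).
Jul 6, 2103 → Aug 6, 2103: 31 days (July has 31).
Aug 6, 2103 → Sep 6, 2103: 31 days (August has 31).
Sep 6, 2103 → Oct 6, 2103: 30 days (September has 30).
Oct 6, 2103 → Nov 6, 2103: 31 days (October has 31).
Nov 6, 2103 → Dec 6, 2103: 30 days (November has 30).
Dec 6, 2103 → Jan 6, 2104: 31 days (December has 31).
Jan 6, 2104 → Feb 6, 2104: 31 days (January has 31).
Feb 6, 2104 → Feb 16, 2104: 10 days.
Total: 1470 days.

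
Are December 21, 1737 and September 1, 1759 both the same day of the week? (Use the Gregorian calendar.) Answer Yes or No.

Yes

From Dec 21, 1737 to Sep 1, 1759 is 7924 days.
7924 mod 7 = 0, so they are the same weekday.
(Dec 21, 1737 is a Saturday; Sep 1, 1759 is a Saturday.)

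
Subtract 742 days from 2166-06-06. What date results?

May 25, 2164

−365 (one year) → Jun 6, 2165 (377 left).
−6 → May 31, 2165 (end of May, 31 days; 371 left).
−31 → Apr 30, 2165 (end of Apr, 30 days; 340 left).
−30 → Mar 31, 2165 (end of Mar, 31 days; 310 left).
−31 → Feb 28, 2165 (end of Feb, 28 days; 279 left).
−28 → Jan 31, 2165 (end of Jan, 31 days; 251 left).
−31 → Dec 31, 2164 (end of Dec, 31 days; 220 left).
−31 → Nov 30, 2164 (end of Nov, 30 days; 189 left).
−30 → Oct 31, 2164 (end of Oct, 31 days; 159 left).
−31 → Sep 30, 2164 (end of Sep, 30 days; 128 left).
−30 → Aug 31, 2164 (end of Aug, 31 days; 98 left).
−31 → Jul 31, 2164 (end of Jul, 31 days; 67 left).
−31 → Jun 30, 2164 (end of Jun, 30 days; 36 left).
−30 → May 31, 2164 (end of May, 31 days; 6 left).
−6 → May 25, 2164.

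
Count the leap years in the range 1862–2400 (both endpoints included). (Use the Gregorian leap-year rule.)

131

Multiples of 4 in [1862,2400]: 135.
Of those, multiples of 100: 6 (not leap unless ÷400).
Multiples of 400: 2.
Leap years = 135 − 6 + 2 = 131.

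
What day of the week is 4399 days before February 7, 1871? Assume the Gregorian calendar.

Saturday

Feb 7, 1871 is a Tuesday.
4399 mod 7 = 3, so 4399 days before a Tuesday is Tuesday − 3 = Saturday.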